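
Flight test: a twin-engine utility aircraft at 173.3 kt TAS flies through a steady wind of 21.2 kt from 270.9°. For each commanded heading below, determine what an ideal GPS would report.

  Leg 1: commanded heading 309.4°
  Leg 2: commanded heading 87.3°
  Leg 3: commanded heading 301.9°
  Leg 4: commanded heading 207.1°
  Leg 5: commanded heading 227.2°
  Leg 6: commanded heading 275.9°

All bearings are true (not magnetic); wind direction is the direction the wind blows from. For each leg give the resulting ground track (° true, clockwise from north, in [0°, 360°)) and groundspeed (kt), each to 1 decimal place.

Leg 1: track=314.2°, groundspeed=157.3 kt
Leg 2: track=87.7°, groundspeed=194.5 kt
Leg 3: track=305.9°, groundspeed=155.5 kt
Leg 4: track=200.5°, groundspeed=165.0 kt
Leg 5: track=221.9°, groundspeed=158.7 kt
Leg 6: track=276.6°, groundspeed=152.2 kt

Leg 1: heading 309.4°; drift +4.8° → track 314.2°, groundspeed 157.3 kt
Leg 2: heading 87.3°; drift +0.4° → track 87.7°, groundspeed 194.5 kt
Leg 3: heading 301.9°; drift +4.0° → track 305.9°, groundspeed 155.5 kt
Leg 4: heading 207.1°; drift -6.6° → track 200.5°, groundspeed 165.0 kt
Leg 5: heading 227.2°; drift -5.3° → track 221.9°, groundspeed 158.7 kt
Leg 6: heading 275.9°; drift +0.7° → track 276.6°, groundspeed 152.2 kt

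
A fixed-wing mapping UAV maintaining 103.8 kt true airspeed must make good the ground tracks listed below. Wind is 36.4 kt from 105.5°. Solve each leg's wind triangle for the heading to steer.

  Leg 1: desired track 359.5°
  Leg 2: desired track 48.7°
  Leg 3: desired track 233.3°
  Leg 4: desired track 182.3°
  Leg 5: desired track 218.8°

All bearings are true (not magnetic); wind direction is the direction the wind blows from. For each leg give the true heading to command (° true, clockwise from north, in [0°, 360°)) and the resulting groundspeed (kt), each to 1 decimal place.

Leg 1: desired track 359.5°; wind correction +19.7° → command heading 19.2°, groundspeed 107.8 kt
Leg 2: desired track 48.7°; wind correction +17.1° → command heading 65.8°, groundspeed 79.3 kt
Leg 3: desired track 233.3°; wind correction -16.1° → command heading 217.2°, groundspeed 122.0 kt
Leg 4: desired track 182.3°; wind correction -20.0° → command heading 162.3°, groundspeed 89.3 kt
Leg 5: desired track 218.8°; wind correction -18.8° → command heading 200.0°, groundspeed 112.7 kt

Leg 1: heading=19.2°, groundspeed=107.8 kt
Leg 2: heading=65.8°, groundspeed=79.3 kt
Leg 3: heading=217.2°, groundspeed=122.0 kt
Leg 4: heading=162.3°, groundspeed=89.3 kt
Leg 5: heading=200.0°, groundspeed=112.7 kt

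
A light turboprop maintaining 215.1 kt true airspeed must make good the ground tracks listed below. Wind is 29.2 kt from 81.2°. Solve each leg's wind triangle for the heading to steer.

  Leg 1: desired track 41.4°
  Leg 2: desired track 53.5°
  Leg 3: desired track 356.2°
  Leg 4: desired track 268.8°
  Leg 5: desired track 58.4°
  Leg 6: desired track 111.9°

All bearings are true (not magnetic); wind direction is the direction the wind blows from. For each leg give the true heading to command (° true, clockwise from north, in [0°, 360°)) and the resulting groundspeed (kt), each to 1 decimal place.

Leg 1: desired track 41.4°; wind correction +5.0° → command heading 46.4°, groundspeed 191.9 kt
Leg 2: desired track 53.5°; wind correction +3.6° → command heading 57.1°, groundspeed 188.8 kt
Leg 3: desired track 356.2°; wind correction +7.8° → command heading 4.0°, groundspeed 210.6 kt
Leg 4: desired track 268.8°; wind correction +1.0° → command heading 269.8°, groundspeed 244.0 kt
Leg 5: desired track 58.4°; wind correction +3.0° → command heading 61.4°, groundspeed 187.9 kt
Leg 6: desired track 111.9°; wind correction -4.0° → command heading 107.9°, groundspeed 189.5 kt

Leg 1: heading=46.4°, groundspeed=191.9 kt
Leg 2: heading=57.1°, groundspeed=188.8 kt
Leg 3: heading=4.0°, groundspeed=210.6 kt
Leg 4: heading=269.8°, groundspeed=244.0 kt
Leg 5: heading=61.4°, groundspeed=187.9 kt
Leg 6: heading=107.9°, groundspeed=189.5 kt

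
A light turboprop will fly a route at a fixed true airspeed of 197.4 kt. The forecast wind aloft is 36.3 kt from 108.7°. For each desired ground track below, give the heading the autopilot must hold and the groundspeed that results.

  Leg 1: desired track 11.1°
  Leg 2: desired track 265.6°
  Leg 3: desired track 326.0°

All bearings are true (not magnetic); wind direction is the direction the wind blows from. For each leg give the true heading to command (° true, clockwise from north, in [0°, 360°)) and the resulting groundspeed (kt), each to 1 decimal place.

Leg 1: heading=21.6°, groundspeed=198.9 kt
Leg 2: heading=261.5°, groundspeed=230.3 kt
Leg 3: heading=332.4°, groundspeed=225.0 kt

Leg 1: desired track 11.1°; wind correction +10.5° → command heading 21.6°, groundspeed 198.9 kt
Leg 2: desired track 265.6°; wind correction -4.1° → command heading 261.5°, groundspeed 230.3 kt
Leg 3: desired track 326.0°; wind correction +6.4° → command heading 332.4°, groundspeed 225.0 kt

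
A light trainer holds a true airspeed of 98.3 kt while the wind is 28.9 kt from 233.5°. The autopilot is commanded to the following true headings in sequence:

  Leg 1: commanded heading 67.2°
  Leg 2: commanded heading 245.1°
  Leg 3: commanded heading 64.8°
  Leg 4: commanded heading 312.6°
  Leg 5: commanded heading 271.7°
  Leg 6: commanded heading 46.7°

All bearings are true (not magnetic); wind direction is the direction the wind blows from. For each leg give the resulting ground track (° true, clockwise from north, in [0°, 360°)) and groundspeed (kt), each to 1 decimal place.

Leg 1: heading 67.2°; drift -3.1° → track 64.1°, groundspeed 126.6 kt
Leg 2: heading 245.1°; drift +4.7° → track 249.8°, groundspeed 70.2 kt
Leg 3: heading 64.8°; drift -2.6° → track 62.2°, groundspeed 126.8 kt
Leg 4: heading 312.6°; drift +17.0° → track 329.6°, groundspeed 97.1 kt
Leg 5: heading 271.7°; drift +13.3° → track 285.0°, groundspeed 77.7 kt
Leg 6: heading 46.7°; drift +1.5° → track 48.2°, groundspeed 127.0 kt

Leg 1: track=64.1°, groundspeed=126.6 kt
Leg 2: track=249.8°, groundspeed=70.2 kt
Leg 3: track=62.2°, groundspeed=126.8 kt
Leg 4: track=329.6°, groundspeed=97.1 kt
Leg 5: track=285.0°, groundspeed=77.7 kt
Leg 6: track=48.2°, groundspeed=127.0 kt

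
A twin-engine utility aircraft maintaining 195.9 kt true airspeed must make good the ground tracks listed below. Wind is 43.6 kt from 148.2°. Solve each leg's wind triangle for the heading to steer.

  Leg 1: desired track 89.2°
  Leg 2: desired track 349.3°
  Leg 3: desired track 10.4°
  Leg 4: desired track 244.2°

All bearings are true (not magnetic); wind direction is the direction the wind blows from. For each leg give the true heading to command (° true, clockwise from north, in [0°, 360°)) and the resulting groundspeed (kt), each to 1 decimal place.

Leg 1: heading=100.2°, groundspeed=169.8 kt
Leg 2: heading=353.9°, groundspeed=235.9 kt
Leg 3: heading=19.0°, groundspeed=226.0 kt
Leg 4: heading=231.4°, groundspeed=195.6 kt

Leg 1: desired track 89.2°; wind correction +11.0° → command heading 100.2°, groundspeed 169.8 kt
Leg 2: desired track 349.3°; wind correction +4.6° → command heading 353.9°, groundspeed 235.9 kt
Leg 3: desired track 10.4°; wind correction +8.6° → command heading 19.0°, groundspeed 226.0 kt
Leg 4: desired track 244.2°; wind correction -12.8° → command heading 231.4°, groundspeed 195.6 kt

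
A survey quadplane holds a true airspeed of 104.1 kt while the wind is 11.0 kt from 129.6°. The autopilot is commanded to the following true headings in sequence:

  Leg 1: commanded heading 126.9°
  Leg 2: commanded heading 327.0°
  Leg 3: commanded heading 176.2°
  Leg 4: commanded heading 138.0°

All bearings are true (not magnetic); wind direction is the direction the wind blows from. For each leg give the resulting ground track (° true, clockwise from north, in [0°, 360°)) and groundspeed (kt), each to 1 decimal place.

Leg 1: heading 126.9°; drift -0.3° → track 126.6°, groundspeed 93.1 kt
Leg 2: heading 327.0°; drift -1.6° → track 325.4°, groundspeed 114.6 kt
Leg 3: heading 176.2°; drift +4.7° → track 180.9°, groundspeed 96.9 kt
Leg 4: heading 138.0°; drift +1.0° → track 139.0°, groundspeed 93.2 kt

Leg 1: track=126.6°, groundspeed=93.1 kt
Leg 2: track=325.4°, groundspeed=114.6 kt
Leg 3: track=180.9°, groundspeed=96.9 kt
Leg 4: track=139.0°, groundspeed=93.2 kt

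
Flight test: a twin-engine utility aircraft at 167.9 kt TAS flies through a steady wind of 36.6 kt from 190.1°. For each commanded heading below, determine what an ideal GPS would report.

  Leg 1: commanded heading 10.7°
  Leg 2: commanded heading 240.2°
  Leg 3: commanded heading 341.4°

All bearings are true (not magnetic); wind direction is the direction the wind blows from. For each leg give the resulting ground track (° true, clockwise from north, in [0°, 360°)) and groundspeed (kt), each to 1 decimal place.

Leg 1: track=10.6°, groundspeed=204.5 kt
Leg 2: track=251.2°, groundspeed=147.1 kt
Leg 3: track=346.4°, groundspeed=200.8 kt

Leg 1: heading 10.7°; drift -0.1° → track 10.6°, groundspeed 204.5 kt
Leg 2: heading 240.2°; drift +11.0° → track 251.2°, groundspeed 147.1 kt
Leg 3: heading 341.4°; drift +5.0° → track 346.4°, groundspeed 200.8 kt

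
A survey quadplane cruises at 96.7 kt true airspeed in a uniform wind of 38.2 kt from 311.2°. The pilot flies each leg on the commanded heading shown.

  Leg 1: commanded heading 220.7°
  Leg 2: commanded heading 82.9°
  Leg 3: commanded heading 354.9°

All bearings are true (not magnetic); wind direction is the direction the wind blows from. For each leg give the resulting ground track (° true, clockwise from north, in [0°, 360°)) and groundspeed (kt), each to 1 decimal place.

Leg 1: track=199.2°, groundspeed=104.3 kt
Leg 2: track=96.0°, groundspeed=125.4 kt
Leg 3: track=15.8°, groundspeed=74.0 kt

Leg 1: heading 220.7°; drift -21.5° → track 199.2°, groundspeed 104.3 kt
Leg 2: heading 82.9°; drift +13.1° → track 96.0°, groundspeed 125.4 kt
Leg 3: heading 354.9°; drift +20.9° → track 15.8°, groundspeed 74.0 kt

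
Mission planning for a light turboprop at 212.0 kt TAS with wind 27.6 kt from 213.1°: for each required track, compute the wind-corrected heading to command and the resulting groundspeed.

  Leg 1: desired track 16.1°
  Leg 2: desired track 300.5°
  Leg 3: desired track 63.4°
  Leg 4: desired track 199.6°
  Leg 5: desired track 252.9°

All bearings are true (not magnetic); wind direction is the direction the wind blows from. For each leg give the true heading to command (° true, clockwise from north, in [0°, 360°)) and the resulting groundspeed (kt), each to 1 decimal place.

Leg 1: heading=13.9°, groundspeed=238.2 kt
Leg 2: heading=293.0°, groundspeed=208.9 kt
Leg 3: heading=67.2°, groundspeed=235.4 kt
Leg 4: heading=201.3°, groundspeed=185.1 kt
Leg 5: heading=248.1°, groundspeed=190.1 kt

Leg 1: desired track 16.1°; wind correction -2.2° → command heading 13.9°, groundspeed 238.2 kt
Leg 2: desired track 300.5°; wind correction -7.5° → command heading 293.0°, groundspeed 208.9 kt
Leg 3: desired track 63.4°; wind correction +3.8° → command heading 67.2°, groundspeed 235.4 kt
Leg 4: desired track 199.6°; wind correction +1.7° → command heading 201.3°, groundspeed 185.1 kt
Leg 5: desired track 252.9°; wind correction -4.8° → command heading 248.1°, groundspeed 190.1 kt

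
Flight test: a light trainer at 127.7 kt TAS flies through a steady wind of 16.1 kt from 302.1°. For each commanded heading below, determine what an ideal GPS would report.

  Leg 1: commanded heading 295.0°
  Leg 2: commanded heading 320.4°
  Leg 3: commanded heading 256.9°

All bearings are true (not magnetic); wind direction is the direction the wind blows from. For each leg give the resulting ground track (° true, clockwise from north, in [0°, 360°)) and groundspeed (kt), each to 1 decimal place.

Leg 1: heading 295.0°; drift -1.0° → track 294.0°, groundspeed 111.7 kt
Leg 2: heading 320.4°; drift +2.6° → track 323.0°, groundspeed 112.5 kt
Leg 3: heading 256.9°; drift -5.6° → track 251.3°, groundspeed 116.9 kt

Leg 1: track=294.0°, groundspeed=111.7 kt
Leg 2: track=323.0°, groundspeed=112.5 kt
Leg 3: track=251.3°, groundspeed=116.9 kt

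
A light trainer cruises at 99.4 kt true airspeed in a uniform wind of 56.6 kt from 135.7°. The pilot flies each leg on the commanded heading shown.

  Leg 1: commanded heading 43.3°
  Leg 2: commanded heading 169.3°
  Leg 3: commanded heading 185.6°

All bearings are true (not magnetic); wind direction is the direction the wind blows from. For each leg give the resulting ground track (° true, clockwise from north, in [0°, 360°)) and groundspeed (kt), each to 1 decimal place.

Leg 1: track=14.2°, groundspeed=116.4 kt
Leg 2: track=200.2°, groundspeed=60.9 kt
Leg 3: track=220.1°, groundspeed=76.4 kt

Leg 1: heading 43.3°; drift -29.1° → track 14.2°, groundspeed 116.4 kt
Leg 2: heading 169.3°; drift +30.9° → track 200.2°, groundspeed 60.9 kt
Leg 3: heading 185.6°; drift +34.5° → track 220.1°, groundspeed 76.4 kt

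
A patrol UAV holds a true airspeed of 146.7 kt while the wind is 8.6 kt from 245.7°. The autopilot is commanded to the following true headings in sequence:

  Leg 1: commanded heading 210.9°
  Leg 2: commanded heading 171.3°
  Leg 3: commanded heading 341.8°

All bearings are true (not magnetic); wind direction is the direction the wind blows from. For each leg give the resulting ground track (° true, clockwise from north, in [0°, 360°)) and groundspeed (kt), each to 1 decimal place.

Leg 1: heading 210.9°; drift -2.0° → track 208.9°, groundspeed 139.7 kt
Leg 2: heading 171.3°; drift -3.3° → track 168.0°, groundspeed 144.6 kt
Leg 3: heading 341.8°; drift +3.3° → track 345.1°, groundspeed 147.9 kt

Leg 1: track=208.9°, groundspeed=139.7 kt
Leg 2: track=168.0°, groundspeed=144.6 kt
Leg 3: track=345.1°, groundspeed=147.9 kt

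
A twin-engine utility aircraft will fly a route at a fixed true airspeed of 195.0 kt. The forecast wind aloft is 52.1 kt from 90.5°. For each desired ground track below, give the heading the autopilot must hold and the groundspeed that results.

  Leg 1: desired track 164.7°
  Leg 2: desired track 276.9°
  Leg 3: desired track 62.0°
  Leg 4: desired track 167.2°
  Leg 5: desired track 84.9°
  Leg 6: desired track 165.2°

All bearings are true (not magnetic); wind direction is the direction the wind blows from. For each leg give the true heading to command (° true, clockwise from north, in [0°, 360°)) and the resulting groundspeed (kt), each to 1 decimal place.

Leg 1: heading=149.8°, groundspeed=174.3 kt
Leg 2: heading=278.6°, groundspeed=246.7 kt
Leg 3: heading=69.3°, groundspeed=147.6 kt
Leg 4: heading=152.1°, groundspeed=176.3 kt
Leg 5: heading=86.4°, groundspeed=143.1 kt
Leg 6: heading=150.3°, groundspeed=174.7 kt

Leg 1: desired track 164.7°; wind correction -14.9° → command heading 149.8°, groundspeed 174.3 kt
Leg 2: desired track 276.9°; wind correction +1.7° → command heading 278.6°, groundspeed 246.7 kt
Leg 3: desired track 62.0°; wind correction +7.3° → command heading 69.3°, groundspeed 147.6 kt
Leg 4: desired track 167.2°; wind correction -15.1° → command heading 152.1°, groundspeed 176.3 kt
Leg 5: desired track 84.9°; wind correction +1.5° → command heading 86.4°, groundspeed 143.1 kt
Leg 6: desired track 165.2°; wind correction -14.9° → command heading 150.3°, groundspeed 174.7 kt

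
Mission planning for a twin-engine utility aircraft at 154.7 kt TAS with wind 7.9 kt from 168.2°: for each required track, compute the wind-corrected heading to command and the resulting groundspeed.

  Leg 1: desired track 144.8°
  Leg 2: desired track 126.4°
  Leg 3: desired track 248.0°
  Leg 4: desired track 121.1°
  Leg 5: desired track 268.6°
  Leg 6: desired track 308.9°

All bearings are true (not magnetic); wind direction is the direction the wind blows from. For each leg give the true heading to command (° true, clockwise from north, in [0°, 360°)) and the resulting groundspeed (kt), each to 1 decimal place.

Leg 1: desired track 144.8°; wind correction +1.2° → command heading 146.0°, groundspeed 147.4 kt
Leg 2: desired track 126.4°; wind correction +2.0° → command heading 128.4°, groundspeed 148.7 kt
Leg 3: desired track 248.0°; wind correction -2.9° → command heading 245.1°, groundspeed 153.1 kt
Leg 4: desired track 121.1°; wind correction +2.1° → command heading 123.2°, groundspeed 149.2 kt
Leg 5: desired track 268.6°; wind correction -2.9° → command heading 265.7°, groundspeed 155.9 kt
Leg 6: desired track 308.9°; wind correction -1.9° → command heading 307.0°, groundspeed 160.7 kt

Leg 1: heading=146.0°, groundspeed=147.4 kt
Leg 2: heading=128.4°, groundspeed=148.7 kt
Leg 3: heading=245.1°, groundspeed=153.1 kt
Leg 4: heading=123.2°, groundspeed=149.2 kt
Leg 5: heading=265.7°, groundspeed=155.9 kt
Leg 6: heading=307.0°, groundspeed=160.7 kt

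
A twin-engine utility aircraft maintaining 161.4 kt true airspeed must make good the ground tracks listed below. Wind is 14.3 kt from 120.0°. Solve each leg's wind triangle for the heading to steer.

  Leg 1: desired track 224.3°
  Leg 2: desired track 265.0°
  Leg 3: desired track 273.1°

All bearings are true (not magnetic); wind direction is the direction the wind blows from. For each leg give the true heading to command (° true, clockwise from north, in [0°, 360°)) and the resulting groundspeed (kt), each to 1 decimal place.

Leg 1: heading=219.4°, groundspeed=164.3 kt
Leg 2: heading=262.1°, groundspeed=172.9 kt
Leg 3: heading=270.8°, groundspeed=174.0 kt

Leg 1: desired track 224.3°; wind correction -4.9° → command heading 219.4°, groundspeed 164.3 kt
Leg 2: desired track 265.0°; wind correction -2.9° → command heading 262.1°, groundspeed 172.9 kt
Leg 3: desired track 273.1°; wind correction -2.3° → command heading 270.8°, groundspeed 174.0 kt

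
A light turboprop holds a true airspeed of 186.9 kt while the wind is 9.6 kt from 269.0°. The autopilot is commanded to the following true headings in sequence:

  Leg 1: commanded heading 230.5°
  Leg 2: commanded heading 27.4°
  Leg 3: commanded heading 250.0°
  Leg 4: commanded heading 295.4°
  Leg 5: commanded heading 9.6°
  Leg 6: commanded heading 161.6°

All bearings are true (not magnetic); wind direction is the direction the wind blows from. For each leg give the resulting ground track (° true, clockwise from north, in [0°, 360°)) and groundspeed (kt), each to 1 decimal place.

Leg 1: track=228.6°, groundspeed=179.5 kt
Leg 2: track=29.9°, groundspeed=191.7 kt
Leg 3: track=249.0°, groundspeed=177.9 kt
Leg 4: track=296.8°, groundspeed=178.4 kt
Leg 5: track=12.5°, groundspeed=188.9 kt
Leg 6: track=158.8°, groundspeed=190.0 kt

Leg 1: heading 230.5°; drift -1.9° → track 228.6°, groundspeed 179.5 kt
Leg 2: heading 27.4°; drift +2.5° → track 29.9°, groundspeed 191.7 kt
Leg 3: heading 250.0°; drift -1.0° → track 249.0°, groundspeed 177.9 kt
Leg 4: heading 295.4°; drift +1.4° → track 296.8°, groundspeed 178.4 kt
Leg 5: heading 9.6°; drift +2.9° → track 12.5°, groundspeed 188.9 kt
Leg 6: heading 161.6°; drift -2.8° → track 158.8°, groundspeed 190.0 kt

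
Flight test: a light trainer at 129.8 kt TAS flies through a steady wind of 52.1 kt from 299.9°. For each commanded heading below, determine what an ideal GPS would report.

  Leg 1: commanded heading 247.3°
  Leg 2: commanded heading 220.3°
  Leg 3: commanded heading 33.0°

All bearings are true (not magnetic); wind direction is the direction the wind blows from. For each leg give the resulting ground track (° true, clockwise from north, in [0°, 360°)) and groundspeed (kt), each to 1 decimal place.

Leg 1: heading 247.3°; drift -22.9° → track 224.4°, groundspeed 106.5 kt
Leg 2: heading 220.3°; drift -23.1° → track 197.2°, groundspeed 130.8 kt
Leg 3: heading 33.0°; drift +21.4° → track 54.4°, groundspeed 142.5 kt

Leg 1: track=224.4°, groundspeed=106.5 kt
Leg 2: track=197.2°, groundspeed=130.8 kt
Leg 3: track=54.4°, groundspeed=142.5 kt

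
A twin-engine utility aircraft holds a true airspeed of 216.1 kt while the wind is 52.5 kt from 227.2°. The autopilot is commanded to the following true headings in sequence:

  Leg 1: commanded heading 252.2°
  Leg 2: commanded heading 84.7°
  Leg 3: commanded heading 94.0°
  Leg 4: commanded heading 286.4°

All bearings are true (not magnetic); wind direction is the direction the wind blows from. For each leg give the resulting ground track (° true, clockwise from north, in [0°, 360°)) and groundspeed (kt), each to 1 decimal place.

Leg 1: heading 252.2°; drift +7.5° → track 259.7°, groundspeed 170.0 kt
Leg 2: heading 84.7°; drift -7.1° → track 77.6°, groundspeed 259.7 kt
Leg 3: heading 94.0°; drift -8.6° → track 85.4°, groundspeed 254.9 kt
Leg 4: heading 286.4°; drift +13.4° → track 299.8°, groundspeed 194.5 kt

Leg 1: track=259.7°, groundspeed=170.0 kt
Leg 2: track=77.6°, groundspeed=259.7 kt
Leg 3: track=85.4°, groundspeed=254.9 kt
Leg 4: track=299.8°, groundspeed=194.5 kt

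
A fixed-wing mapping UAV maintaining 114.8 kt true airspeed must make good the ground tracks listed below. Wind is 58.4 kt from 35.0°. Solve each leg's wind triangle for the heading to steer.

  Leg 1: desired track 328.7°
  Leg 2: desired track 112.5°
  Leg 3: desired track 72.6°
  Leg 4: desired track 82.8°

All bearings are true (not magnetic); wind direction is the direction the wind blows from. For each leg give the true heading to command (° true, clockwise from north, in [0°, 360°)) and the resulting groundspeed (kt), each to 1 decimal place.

Leg 1: desired track 328.7°; wind correction +27.8° → command heading 356.5°, groundspeed 78.1 kt
Leg 2: desired track 112.5°; wind correction -29.8° → command heading 82.7°, groundspeed 87.0 kt
Leg 3: desired track 72.6°; wind correction -18.1° → command heading 54.5°, groundspeed 62.9 kt
Leg 4: desired track 82.8°; wind correction -22.1° → command heading 60.7°, groundspeed 67.1 kt

Leg 1: heading=356.5°, groundspeed=78.1 kt
Leg 2: heading=82.7°, groundspeed=87.0 kt
Leg 3: heading=54.5°, groundspeed=62.9 kt
Leg 4: heading=60.7°, groundspeed=67.1 kt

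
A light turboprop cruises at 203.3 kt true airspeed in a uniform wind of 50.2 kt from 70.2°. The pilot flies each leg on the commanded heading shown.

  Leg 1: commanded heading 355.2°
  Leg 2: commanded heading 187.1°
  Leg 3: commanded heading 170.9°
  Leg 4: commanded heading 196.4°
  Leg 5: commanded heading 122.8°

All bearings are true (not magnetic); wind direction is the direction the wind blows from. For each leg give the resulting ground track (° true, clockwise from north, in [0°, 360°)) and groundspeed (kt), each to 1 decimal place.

Leg 1: track=340.9°, groundspeed=196.4 kt
Leg 2: track=198.3°, groundspeed=230.4 kt
Leg 3: track=184.0°, groundspeed=218.3 kt
Leg 4: track=206.3°, groundspeed=236.4 kt
Leg 5: track=135.8°, groundspeed=177.4 kt

Leg 1: heading 355.2°; drift -14.3° → track 340.9°, groundspeed 196.4 kt
Leg 2: heading 187.1°; drift +11.2° → track 198.3°, groundspeed 230.4 kt
Leg 3: heading 170.9°; drift +13.1° → track 184.0°, groundspeed 218.3 kt
Leg 4: heading 196.4°; drift +9.9° → track 206.3°, groundspeed 236.4 kt
Leg 5: heading 122.8°; drift +13.0° → track 135.8°, groundspeed 177.4 kt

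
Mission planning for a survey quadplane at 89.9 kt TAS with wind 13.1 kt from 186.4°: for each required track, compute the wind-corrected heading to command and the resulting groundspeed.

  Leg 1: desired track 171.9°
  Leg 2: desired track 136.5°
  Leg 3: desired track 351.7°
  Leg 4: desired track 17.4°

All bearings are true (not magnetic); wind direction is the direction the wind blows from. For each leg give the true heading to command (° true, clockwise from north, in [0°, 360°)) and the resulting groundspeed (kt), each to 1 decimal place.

Leg 1: heading=174.0°, groundspeed=77.2 kt
Leg 2: heading=142.9°, groundspeed=80.9 kt
Leg 3: heading=349.6°, groundspeed=102.5 kt
Leg 4: heading=19.0°, groundspeed=102.7 kt

Leg 1: desired track 171.9°; wind correction +2.1° → command heading 174.0°, groundspeed 77.2 kt
Leg 2: desired track 136.5°; wind correction +6.4° → command heading 142.9°, groundspeed 80.9 kt
Leg 3: desired track 351.7°; wind correction -2.1° → command heading 349.6°, groundspeed 102.5 kt
Leg 4: desired track 17.4°; wind correction +1.6° → command heading 19.0°, groundspeed 102.7 kt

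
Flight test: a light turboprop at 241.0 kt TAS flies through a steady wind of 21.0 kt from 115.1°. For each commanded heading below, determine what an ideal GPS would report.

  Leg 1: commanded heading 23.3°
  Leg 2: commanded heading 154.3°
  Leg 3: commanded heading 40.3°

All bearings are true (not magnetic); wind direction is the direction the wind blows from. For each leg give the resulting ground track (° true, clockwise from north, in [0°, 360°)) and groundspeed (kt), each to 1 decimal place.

Leg 1: heading 23.3°; drift -5.0° → track 18.3°, groundspeed 242.6 kt
Leg 2: heading 154.3°; drift +3.4° → track 157.7°, groundspeed 225.1 kt
Leg 3: heading 40.3°; drift -4.9° → track 35.4°, groundspeed 236.4 kt

Leg 1: track=18.3°, groundspeed=242.6 kt
Leg 2: track=157.7°, groundspeed=225.1 kt
Leg 3: track=35.4°, groundspeed=236.4 kt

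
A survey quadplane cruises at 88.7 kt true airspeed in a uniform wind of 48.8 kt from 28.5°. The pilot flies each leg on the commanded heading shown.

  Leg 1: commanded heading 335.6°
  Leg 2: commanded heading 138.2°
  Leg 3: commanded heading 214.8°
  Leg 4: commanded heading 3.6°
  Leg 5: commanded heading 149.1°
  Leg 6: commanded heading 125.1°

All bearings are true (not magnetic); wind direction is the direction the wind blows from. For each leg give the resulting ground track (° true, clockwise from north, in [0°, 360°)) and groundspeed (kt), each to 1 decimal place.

Leg 1: heading 335.6°; drift -33.3° → track 302.3°, groundspeed 70.9 kt
Leg 2: heading 138.2°; drift +23.6° → track 161.8°, groundspeed 114.7 kt
Leg 3: heading 214.8°; drift -2.2° → track 212.6°, groundspeed 137.3 kt
Leg 4: heading 3.6°; drift -24.8° → track 338.8°, groundspeed 49.0 kt
Leg 5: heading 149.1°; drift +20.3° → track 169.4°, groundspeed 121.1 kt
Leg 6: heading 125.1°; drift +27.2° → track 152.3°, groundspeed 106.0 kt

Leg 1: track=302.3°, groundspeed=70.9 kt
Leg 2: track=161.8°, groundspeed=114.7 kt
Leg 3: track=212.6°, groundspeed=137.3 kt
Leg 4: track=338.8°, groundspeed=49.0 kt
Leg 5: track=169.4°, groundspeed=121.1 kt
Leg 6: track=152.3°, groundspeed=106.0 kt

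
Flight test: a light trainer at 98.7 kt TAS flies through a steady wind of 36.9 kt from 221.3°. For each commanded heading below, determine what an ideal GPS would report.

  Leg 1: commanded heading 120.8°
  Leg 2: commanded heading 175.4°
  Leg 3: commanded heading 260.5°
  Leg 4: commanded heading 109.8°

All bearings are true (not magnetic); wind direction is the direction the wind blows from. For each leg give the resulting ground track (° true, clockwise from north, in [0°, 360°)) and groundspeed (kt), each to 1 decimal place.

Leg 1: track=101.8°, groundspeed=111.5 kt
Leg 2: track=155.5°, groundspeed=77.7 kt
Leg 3: track=278.9°, groundspeed=73.9 kt
Leg 4: track=92.8°, groundspeed=117.4 kt

Leg 1: heading 120.8°; drift -19.0° → track 101.8°, groundspeed 111.5 kt
Leg 2: heading 175.4°; drift -19.9° → track 155.5°, groundspeed 77.7 kt
Leg 3: heading 260.5°; drift +18.4° → track 278.9°, groundspeed 73.9 kt
Leg 4: heading 109.8°; drift -17.0° → track 92.8°, groundspeed 117.4 kt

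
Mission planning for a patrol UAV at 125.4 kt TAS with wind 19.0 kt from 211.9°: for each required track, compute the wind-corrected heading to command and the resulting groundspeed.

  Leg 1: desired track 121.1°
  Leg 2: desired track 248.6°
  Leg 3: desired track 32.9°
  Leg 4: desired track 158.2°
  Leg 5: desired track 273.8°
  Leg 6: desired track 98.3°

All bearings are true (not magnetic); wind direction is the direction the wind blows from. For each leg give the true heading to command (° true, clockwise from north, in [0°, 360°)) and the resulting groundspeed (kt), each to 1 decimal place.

Leg 1: heading=129.8°, groundspeed=124.2 kt
Leg 2: heading=243.4°, groundspeed=109.7 kt
Leg 3: heading=33.1°, groundspeed=144.4 kt
Leg 4: heading=165.2°, groundspeed=113.2 kt
Leg 5: heading=266.1°, groundspeed=115.3 kt
Leg 6: heading=106.3°, groundspeed=131.8 kt

Leg 1: desired track 121.1°; wind correction +8.7° → command heading 129.8°, groundspeed 124.2 kt
Leg 2: desired track 248.6°; wind correction -5.2° → command heading 243.4°, groundspeed 109.7 kt
Leg 3: desired track 32.9°; wind correction +0.2° → command heading 33.1°, groundspeed 144.4 kt
Leg 4: desired track 158.2°; wind correction +7.0° → command heading 165.2°, groundspeed 113.2 kt
Leg 5: desired track 273.8°; wind correction -7.7° → command heading 266.1°, groundspeed 115.3 kt
Leg 6: desired track 98.3°; wind correction +8.0° → command heading 106.3°, groundspeed 131.8 kt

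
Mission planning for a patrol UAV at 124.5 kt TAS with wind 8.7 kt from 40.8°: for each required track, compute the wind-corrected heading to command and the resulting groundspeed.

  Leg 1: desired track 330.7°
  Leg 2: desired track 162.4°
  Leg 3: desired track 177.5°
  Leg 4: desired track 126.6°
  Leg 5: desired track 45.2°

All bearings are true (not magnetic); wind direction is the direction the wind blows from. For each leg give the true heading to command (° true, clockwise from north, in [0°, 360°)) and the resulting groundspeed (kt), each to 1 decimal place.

Leg 1: heading=334.5°, groundspeed=121.3 kt
Leg 2: heading=159.0°, groundspeed=128.8 kt
Leg 3: heading=174.8°, groundspeed=130.7 kt
Leg 4: heading=122.6°, groundspeed=123.6 kt
Leg 5: heading=44.9°, groundspeed=115.8 kt

Leg 1: desired track 330.7°; wind correction +3.8° → command heading 334.5°, groundspeed 121.3 kt
Leg 2: desired track 162.4°; wind correction -3.4° → command heading 159.0°, groundspeed 128.8 kt
Leg 3: desired track 177.5°; wind correction -2.7° → command heading 174.8°, groundspeed 130.7 kt
Leg 4: desired track 126.6°; wind correction -4.0° → command heading 122.6°, groundspeed 123.6 kt
Leg 5: desired track 45.2°; wind correction -0.3° → command heading 44.9°, groundspeed 115.8 kt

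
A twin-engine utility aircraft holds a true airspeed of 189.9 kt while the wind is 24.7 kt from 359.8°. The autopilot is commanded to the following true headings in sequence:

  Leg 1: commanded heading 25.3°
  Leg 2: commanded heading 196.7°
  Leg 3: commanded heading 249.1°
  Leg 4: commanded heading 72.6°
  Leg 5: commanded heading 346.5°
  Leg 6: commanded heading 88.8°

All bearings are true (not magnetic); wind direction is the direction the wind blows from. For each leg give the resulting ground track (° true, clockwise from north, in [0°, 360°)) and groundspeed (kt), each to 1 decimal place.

Leg 1: heading 25.3°; drift +3.6° → track 28.9°, groundspeed 167.9 kt
Leg 2: heading 196.7°; drift -1.9° → track 194.8°, groundspeed 213.7 kt
Leg 3: heading 249.1°; drift -6.6° → track 242.5°, groundspeed 200.0 kt
Leg 4: heading 72.6°; drift +7.4° → track 80.0°, groundspeed 184.1 kt
Leg 5: heading 346.5°; drift -2.0° → track 344.5°, groundspeed 166.0 kt
Leg 6: heading 88.8°; drift +7.4° → track 96.2°, groundspeed 191.1 kt

Leg 1: track=28.9°, groundspeed=167.9 kt
Leg 2: track=194.8°, groundspeed=213.7 kt
Leg 3: track=242.5°, groundspeed=200.0 kt
Leg 4: track=80.0°, groundspeed=184.1 kt
Leg 5: track=344.5°, groundspeed=166.0 kt
Leg 6: track=96.2°, groundspeed=191.1 kt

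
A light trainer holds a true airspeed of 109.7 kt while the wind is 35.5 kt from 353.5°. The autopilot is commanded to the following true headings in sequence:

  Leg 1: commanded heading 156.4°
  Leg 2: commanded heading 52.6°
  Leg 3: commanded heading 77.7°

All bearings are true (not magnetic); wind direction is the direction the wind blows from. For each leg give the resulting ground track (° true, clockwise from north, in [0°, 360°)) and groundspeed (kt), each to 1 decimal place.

Leg 1: track=160.6°, groundspeed=144.0 kt
Leg 2: track=71.0°, groundspeed=96.4 kt
Leg 3: track=96.1°, groundspeed=111.8 kt

Leg 1: heading 156.4°; drift +4.2° → track 160.6°, groundspeed 144.0 kt
Leg 2: heading 52.6°; drift +18.4° → track 71.0°, groundspeed 96.4 kt
Leg 3: heading 77.7°; drift +18.4° → track 96.1°, groundspeed 111.8 kt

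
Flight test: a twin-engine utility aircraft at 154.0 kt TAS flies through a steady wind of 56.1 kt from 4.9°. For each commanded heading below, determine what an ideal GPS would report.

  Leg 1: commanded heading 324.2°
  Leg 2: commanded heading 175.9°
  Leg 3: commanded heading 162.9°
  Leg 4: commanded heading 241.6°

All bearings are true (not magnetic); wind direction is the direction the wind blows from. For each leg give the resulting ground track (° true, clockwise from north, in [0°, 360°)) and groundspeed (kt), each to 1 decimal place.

Leg 1: track=306.0°, groundspeed=117.3 kt
Leg 2: track=178.3°, groundspeed=209.6 kt
Leg 3: track=168.7°, groundspeed=207.1 kt
Leg 4: track=227.4°, groundspeed=190.7 kt

Leg 1: heading 324.2°; drift -18.2° → track 306.0°, groundspeed 117.3 kt
Leg 2: heading 175.9°; drift +2.4° → track 178.3°, groundspeed 209.6 kt
Leg 3: heading 162.9°; drift +5.8° → track 168.7°, groundspeed 207.1 kt
Leg 4: heading 241.6°; drift -14.2° → track 227.4°, groundspeed 190.7 kt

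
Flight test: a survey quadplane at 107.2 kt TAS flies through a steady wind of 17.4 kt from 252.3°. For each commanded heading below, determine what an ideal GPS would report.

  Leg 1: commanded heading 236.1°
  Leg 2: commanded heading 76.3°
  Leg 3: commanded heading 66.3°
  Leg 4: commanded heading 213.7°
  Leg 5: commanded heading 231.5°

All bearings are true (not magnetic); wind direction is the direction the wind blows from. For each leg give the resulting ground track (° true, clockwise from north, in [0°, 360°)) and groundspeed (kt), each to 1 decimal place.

Leg 1: heading 236.1°; drift -3.1° → track 233.0°, groundspeed 90.6 kt
Leg 2: heading 76.3°; drift -0.6° → track 75.7°, groundspeed 124.6 kt
Leg 3: heading 66.3°; drift +0.8° → track 67.1°, groundspeed 124.5 kt
Leg 4: heading 213.7°; drift -6.6° → track 207.1°, groundspeed 94.2 kt
Leg 5: heading 231.5°; drift -3.9° → track 227.6°, groundspeed 91.1 kt

Leg 1: track=233.0°, groundspeed=90.6 kt
Leg 2: track=75.7°, groundspeed=124.6 kt
Leg 3: track=67.1°, groundspeed=124.5 kt
Leg 4: track=207.1°, groundspeed=94.2 kt
Leg 5: track=227.6°, groundspeed=91.1 kt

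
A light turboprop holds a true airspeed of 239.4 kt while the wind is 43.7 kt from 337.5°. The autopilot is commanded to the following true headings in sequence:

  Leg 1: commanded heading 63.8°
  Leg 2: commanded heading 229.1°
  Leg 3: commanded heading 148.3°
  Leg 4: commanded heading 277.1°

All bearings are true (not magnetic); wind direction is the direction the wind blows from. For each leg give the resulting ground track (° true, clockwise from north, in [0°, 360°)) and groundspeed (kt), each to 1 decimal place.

Leg 1: track=74.2°, groundspeed=240.6 kt
Leg 2: track=219.8°, groundspeed=256.6 kt
Leg 3: track=149.7°, groundspeed=282.6 kt
Leg 4: track=267.2°, groundspeed=221.1 kt

Leg 1: heading 63.8°; drift +10.4° → track 74.2°, groundspeed 240.6 kt
Leg 2: heading 229.1°; drift -9.3° → track 219.8°, groundspeed 256.6 kt
Leg 3: heading 148.3°; drift +1.4° → track 149.7°, groundspeed 282.6 kt
Leg 4: heading 277.1°; drift -9.9° → track 267.2°, groundspeed 221.1 kt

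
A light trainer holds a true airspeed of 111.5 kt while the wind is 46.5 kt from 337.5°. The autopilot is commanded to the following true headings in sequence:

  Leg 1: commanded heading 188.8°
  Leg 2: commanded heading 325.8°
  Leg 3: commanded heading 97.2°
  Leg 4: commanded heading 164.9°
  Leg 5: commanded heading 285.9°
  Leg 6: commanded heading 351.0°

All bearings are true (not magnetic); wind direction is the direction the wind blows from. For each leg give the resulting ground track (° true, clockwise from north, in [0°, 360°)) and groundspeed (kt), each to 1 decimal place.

Leg 1: track=179.7°, groundspeed=153.1 kt
Leg 2: track=317.7°, groundspeed=66.6 kt
Leg 3: track=113.9°, groundspeed=140.5 kt
Leg 4: track=162.7°, groundspeed=157.7 kt
Leg 5: track=262.1°, groundspeed=90.3 kt
Leg 6: track=0.3°, groundspeed=67.2 kt

Leg 1: heading 188.8°; drift -9.1° → track 179.7°, groundspeed 153.1 kt
Leg 2: heading 325.8°; drift -8.1° → track 317.7°, groundspeed 66.6 kt
Leg 3: heading 97.2°; drift +16.7° → track 113.9°, groundspeed 140.5 kt
Leg 4: heading 164.9°; drift -2.2° → track 162.7°, groundspeed 157.7 kt
Leg 5: heading 285.9°; drift -23.8° → track 262.1°, groundspeed 90.3 kt
Leg 6: heading 351.0°; drift +9.3° → track 0.3°, groundspeed 67.2 kt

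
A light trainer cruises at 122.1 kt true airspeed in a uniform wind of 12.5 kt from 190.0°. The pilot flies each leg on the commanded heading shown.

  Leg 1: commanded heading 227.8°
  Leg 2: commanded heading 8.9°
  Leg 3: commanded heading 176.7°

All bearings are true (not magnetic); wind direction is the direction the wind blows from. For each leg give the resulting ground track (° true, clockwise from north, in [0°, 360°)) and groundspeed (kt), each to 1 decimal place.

Leg 1: heading 227.8°; drift +3.9° → track 231.7°, groundspeed 112.5 kt
Leg 2: heading 8.9°; drift +0.1° → track 9.0°, groundspeed 134.6 kt
Leg 3: heading 176.7°; drift -1.5° → track 175.2°, groundspeed 110.0 kt

Leg 1: track=231.7°, groundspeed=112.5 kt
Leg 2: track=9.0°, groundspeed=134.6 kt
Leg 3: track=175.2°, groundspeed=110.0 kt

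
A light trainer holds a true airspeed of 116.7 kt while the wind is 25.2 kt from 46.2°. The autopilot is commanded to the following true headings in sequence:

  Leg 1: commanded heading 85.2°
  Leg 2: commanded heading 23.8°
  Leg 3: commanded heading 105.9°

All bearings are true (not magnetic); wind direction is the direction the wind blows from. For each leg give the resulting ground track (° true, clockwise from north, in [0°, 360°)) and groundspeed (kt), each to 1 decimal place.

Leg 1: track=94.5°, groundspeed=98.4 kt
Leg 2: track=17.9°, groundspeed=93.9 kt
Leg 3: track=117.7°, groundspeed=106.2 kt

Leg 1: heading 85.2°; drift +9.3° → track 94.5°, groundspeed 98.4 kt
Leg 2: heading 23.8°; drift -5.9° → track 17.9°, groundspeed 93.9 kt
Leg 3: heading 105.9°; drift +11.8° → track 117.7°, groundspeed 106.2 kt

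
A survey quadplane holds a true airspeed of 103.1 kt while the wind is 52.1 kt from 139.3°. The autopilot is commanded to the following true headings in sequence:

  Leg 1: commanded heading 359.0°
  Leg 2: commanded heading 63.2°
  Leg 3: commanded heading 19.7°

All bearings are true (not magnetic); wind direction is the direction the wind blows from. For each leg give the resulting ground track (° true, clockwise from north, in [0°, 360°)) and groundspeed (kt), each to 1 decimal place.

Leg 1: heading 359.0°; drift -13.1° → track 345.9°, groundspeed 147.0 kt
Leg 2: heading 63.2°; drift -29.2° → track 34.0°, groundspeed 103.7 kt
Leg 3: heading 19.7°; drift -19.4° → track 0.3°, groundspeed 136.6 kt

Leg 1: track=345.9°, groundspeed=147.0 kt
Leg 2: track=34.0°, groundspeed=103.7 kt
Leg 3: track=0.3°, groundspeed=136.6 kt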